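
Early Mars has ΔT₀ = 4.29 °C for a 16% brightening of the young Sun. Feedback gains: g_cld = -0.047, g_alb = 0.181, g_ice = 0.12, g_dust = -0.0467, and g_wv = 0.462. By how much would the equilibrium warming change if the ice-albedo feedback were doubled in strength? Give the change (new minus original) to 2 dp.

Original: g = 0.6693, ΔT = 4.29/(1−0.6693) = 12.9725 °C.
With doubled ice-albedo: g' = 0.7893, ΔT' = 4.29/(1−0.7893) = 20.3607 °C.
Change = 20.3607 − 12.9725 = 7.39 °C.

7.39 °C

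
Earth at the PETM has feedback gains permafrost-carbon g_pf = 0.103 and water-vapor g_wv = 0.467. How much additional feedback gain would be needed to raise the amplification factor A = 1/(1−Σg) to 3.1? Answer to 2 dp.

Current total gain = 0.57.
Target gain for A = 3.1: g* = 1 − 1/3.1 = 0.6774.
Additional gain needed = 0.6774 − 0.57 = 0.11.

0.11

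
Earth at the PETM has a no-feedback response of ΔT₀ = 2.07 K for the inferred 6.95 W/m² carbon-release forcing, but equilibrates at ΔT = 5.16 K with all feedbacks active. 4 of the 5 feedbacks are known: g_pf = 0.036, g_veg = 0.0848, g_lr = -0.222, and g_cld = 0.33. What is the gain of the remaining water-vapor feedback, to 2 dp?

0.37

Amplification A = ΔT/ΔT₀ = 5.16/2.07 = 2.493.
Total gain g = 1 − 1/A = 1 − 1/2.493 = 0.5989.
Known gains sum to 0.036 + 0.0848 − 0.222 + 0.33 = 0.2288.
g_wv = 0.5989 − 0.2288 = 0.37.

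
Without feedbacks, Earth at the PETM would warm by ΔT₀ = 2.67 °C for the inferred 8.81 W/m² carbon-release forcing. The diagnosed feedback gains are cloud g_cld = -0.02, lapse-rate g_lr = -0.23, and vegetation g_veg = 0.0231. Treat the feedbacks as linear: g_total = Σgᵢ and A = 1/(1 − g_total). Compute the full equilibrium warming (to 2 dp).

2.18 °C

Total gain g = -0.02 − 0.23 + 0.0231 = -0.2269.
Amplification A = 1/(1 + 0.2269) = 0.8151.
ΔT = 2.67 × 0.8151 = 2.18 °C.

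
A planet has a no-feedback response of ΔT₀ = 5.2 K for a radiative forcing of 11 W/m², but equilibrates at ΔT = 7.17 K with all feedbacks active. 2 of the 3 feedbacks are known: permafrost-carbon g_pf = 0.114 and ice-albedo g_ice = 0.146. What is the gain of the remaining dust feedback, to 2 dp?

Amplification A = ΔT/ΔT₀ = 7.17/5.2 = 1.379.
Total gain g = 1 − 1/A = 1 − 1/1.379 = 0.2748.
Known gains sum to 0.114 + 0.146 = 0.26.
g_dust = 0.2748 − 0.26 = 0.01.

0.01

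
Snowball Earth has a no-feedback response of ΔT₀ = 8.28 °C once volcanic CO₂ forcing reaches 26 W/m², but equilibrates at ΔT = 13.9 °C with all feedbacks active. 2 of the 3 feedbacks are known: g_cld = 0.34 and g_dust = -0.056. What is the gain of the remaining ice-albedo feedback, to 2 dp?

Amplification A = ΔT/ΔT₀ = 13.9/8.28 = 1.679.
Total gain g = 1 − 1/A = 1 − 1/1.679 = 0.4044.
Known gains sum to 0.34 − 0.056 = 0.284.
g_ice = 0.4044 − 0.284 = 0.12.

0.12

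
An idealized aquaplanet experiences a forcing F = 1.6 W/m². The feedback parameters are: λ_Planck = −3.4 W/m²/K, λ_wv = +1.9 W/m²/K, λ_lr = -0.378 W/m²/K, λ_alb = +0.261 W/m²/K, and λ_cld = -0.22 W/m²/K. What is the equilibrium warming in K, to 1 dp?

0.9 K

Net feedback parameter λ = (−3.4) + (+1.9) + (-0.378) + (+0.261) + (-0.22) = -1.837 W/m²/K.
ΔT = −F/λ = −1.6/(-1.837) = 0.9 K.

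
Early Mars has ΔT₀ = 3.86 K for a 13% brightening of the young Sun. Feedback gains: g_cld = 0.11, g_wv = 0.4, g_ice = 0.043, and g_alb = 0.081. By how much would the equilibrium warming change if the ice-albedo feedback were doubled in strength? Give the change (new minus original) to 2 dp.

1.40 K

Original: g = 0.634, ΔT = 3.86/(1−0.634) = 10.5464 K.
With doubled ice-albedo: g' = 0.677, ΔT' = 3.86/(1−0.677) = 11.9505 K.
Change = 11.9505 − 10.5464 = 1.40 K.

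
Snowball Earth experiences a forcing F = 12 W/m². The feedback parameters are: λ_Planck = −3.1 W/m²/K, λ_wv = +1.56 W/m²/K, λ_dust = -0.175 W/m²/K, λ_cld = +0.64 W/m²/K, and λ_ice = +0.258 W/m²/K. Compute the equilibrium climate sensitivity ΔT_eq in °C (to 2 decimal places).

14.69 °C

Net feedback parameter λ = (−3.1) + (+1.56) + (-0.175) + (+0.64) + (+0.258) = -0.817 W/m²/K.
ΔT = −F/λ = −12/(-0.817) = 14.69 °C.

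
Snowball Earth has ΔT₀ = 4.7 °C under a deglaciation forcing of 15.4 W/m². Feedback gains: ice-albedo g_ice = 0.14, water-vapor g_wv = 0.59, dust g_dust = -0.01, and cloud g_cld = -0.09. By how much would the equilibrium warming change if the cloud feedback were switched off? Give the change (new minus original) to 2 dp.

Original: g = 0.63, ΔT = 4.7/(1−0.63) = 12.7027 °C.
Without cloud: g' = 0.72, ΔT' = 4.7/(1−0.72) = 16.7857 °C.
Change = 16.7857 − 12.7027 = 4.08 °C.

4.08 °C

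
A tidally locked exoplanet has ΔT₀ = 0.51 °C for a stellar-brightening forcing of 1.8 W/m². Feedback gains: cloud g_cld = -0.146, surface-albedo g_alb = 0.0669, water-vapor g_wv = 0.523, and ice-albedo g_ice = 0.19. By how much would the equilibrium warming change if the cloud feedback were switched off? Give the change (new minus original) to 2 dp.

0.92 °C

Original: g = 0.6339, ΔT = 0.51/(1−0.6339) = 1.3931 °C.
Without cloud: g' = 0.7799, ΔT' = 0.51/(1−0.7799) = 2.3171 °C.
Change = 2.3171 − 1.3931 = 0.92 °C.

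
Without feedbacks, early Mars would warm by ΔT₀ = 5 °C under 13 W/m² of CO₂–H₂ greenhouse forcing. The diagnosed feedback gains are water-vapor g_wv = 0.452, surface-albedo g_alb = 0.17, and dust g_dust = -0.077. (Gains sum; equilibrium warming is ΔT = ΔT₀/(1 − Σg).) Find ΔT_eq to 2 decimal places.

Total gain g = 0.452 + 0.17 − 0.077 = 0.545.
Amplification A = 1/(1 − 0.545) = 2.198.
ΔT = 5 × 2.198 = 10.99 °C.

10.99 °C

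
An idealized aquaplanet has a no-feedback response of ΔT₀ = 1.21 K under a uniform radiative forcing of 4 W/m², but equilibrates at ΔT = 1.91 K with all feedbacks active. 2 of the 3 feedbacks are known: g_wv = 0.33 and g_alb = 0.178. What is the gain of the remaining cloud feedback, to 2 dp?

-0.14

Amplification A = ΔT/ΔT₀ = 1.91/1.21 = 1.579.
Total gain g = 1 − 1/A = 1 − 1/1.579 = 0.3667.
Known gains sum to 0.33 + 0.178 = 0.508.
g_cld = 0.3667 − 0.508 = -0.14.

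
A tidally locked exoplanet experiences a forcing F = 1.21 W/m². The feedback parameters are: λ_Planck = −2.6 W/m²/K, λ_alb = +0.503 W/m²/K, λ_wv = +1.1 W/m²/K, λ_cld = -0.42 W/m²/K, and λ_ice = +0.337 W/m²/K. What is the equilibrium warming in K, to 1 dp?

1.1 K

Net feedback parameter λ = (−2.6) + (+0.503) + (+1.1) + (-0.42) + (+0.337) = -1.08 W/m²/K.
ΔT = −F/λ = −1.21/(-1.08) = 1.1 K.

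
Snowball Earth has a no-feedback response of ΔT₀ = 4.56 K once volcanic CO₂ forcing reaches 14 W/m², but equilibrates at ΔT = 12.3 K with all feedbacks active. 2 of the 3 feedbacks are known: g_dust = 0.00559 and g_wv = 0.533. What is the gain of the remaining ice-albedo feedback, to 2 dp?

0.09

Amplification A = ΔT/ΔT₀ = 12.3/4.56 = 2.697.
Total gain g = 1 − 1/A = 1 − 1/2.697 = 0.6292.
Known gains sum to 0.00559 + 0.533 = 0.53859.
g_ice = 0.6292 − 0.53859 = 0.09.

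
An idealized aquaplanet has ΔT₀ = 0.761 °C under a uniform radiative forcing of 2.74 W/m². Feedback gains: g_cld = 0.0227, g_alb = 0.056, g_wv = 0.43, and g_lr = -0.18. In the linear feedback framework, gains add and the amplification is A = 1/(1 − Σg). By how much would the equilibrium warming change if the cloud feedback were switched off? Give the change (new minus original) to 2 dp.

-0.04 °C

Original: g = 0.3287, ΔT = 0.761/(1−0.3287) = 1.1336 °C.
Without cloud: g' = 0.306, ΔT' = 0.761/(1−0.306) = 1.0965 °C.
Change = 1.0965 − 1.1336 = -0.04 °C.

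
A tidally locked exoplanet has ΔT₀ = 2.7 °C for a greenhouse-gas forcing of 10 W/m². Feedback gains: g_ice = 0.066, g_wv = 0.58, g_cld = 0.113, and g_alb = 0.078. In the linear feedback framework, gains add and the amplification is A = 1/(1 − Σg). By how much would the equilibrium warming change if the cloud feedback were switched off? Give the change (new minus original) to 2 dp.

-6.78 °C

Original: g = 0.837, ΔT = 2.7/(1−0.837) = 16.5644 °C.
Without cloud: g' = 0.724, ΔT' = 2.7/(1−0.724) = 9.7826 °C.
Change = 9.7826 − 16.5644 = -6.78 °C.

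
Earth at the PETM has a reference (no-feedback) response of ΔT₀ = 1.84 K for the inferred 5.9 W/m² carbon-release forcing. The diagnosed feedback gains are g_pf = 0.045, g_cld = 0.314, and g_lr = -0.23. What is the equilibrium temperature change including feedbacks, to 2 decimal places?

Total gain g = 0.045 + 0.314 − 0.23 = 0.129.
Amplification A = 1/(1 − 0.129) = 1.148.
ΔT = 1.84 × 1.148 = 2.11 K.

2.11 K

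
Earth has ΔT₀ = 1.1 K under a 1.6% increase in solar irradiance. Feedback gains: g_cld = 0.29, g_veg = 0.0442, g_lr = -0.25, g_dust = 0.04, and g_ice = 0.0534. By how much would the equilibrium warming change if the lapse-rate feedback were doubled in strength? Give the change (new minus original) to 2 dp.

-0.31 K

Original: g = 0.1776, ΔT = 1.1/(1−0.1776) = 1.3375 K.
With doubled lapse-rate: g' = -0.0724, ΔT' = 1.1/(1+0.0724) = 1.0257 K.
Change = 1.0257 − 1.3375 = -0.31 K.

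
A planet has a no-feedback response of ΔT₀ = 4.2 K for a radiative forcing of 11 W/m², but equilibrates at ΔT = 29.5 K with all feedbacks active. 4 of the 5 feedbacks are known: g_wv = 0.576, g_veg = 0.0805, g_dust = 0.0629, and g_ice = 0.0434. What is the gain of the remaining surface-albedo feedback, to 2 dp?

Amplification A = ΔT/ΔT₀ = 29.5/4.2 = 7.024.
Total gain g = 1 − 1/A = 1 − 1/7.024 = 0.8576.
Known gains sum to 0.576 + 0.0805 + 0.0629 + 0.0434 = 0.7628.
g_alb = 0.8576 − 0.7628 = 0.09.

0.09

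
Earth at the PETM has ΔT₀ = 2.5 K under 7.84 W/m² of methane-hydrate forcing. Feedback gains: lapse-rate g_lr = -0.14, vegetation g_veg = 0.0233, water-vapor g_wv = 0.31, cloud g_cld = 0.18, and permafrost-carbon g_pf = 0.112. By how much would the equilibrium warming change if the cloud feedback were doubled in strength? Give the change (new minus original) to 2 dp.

Original: g = 0.4853, ΔT = 2.5/(1−0.4853) = 4.8572 K.
With doubled cloud: g' = 0.6653, ΔT' = 2.5/(1−0.6653) = 7.4694 K.
Change = 7.4694 − 4.8572 = 2.61 K.

2.61 K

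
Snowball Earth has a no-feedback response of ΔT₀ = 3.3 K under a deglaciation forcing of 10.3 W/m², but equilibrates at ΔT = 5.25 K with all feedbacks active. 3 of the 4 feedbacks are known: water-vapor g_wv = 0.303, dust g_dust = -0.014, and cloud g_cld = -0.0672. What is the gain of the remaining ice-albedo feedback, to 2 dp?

0.15

Amplification A = ΔT/ΔT₀ = 5.25/3.3 = 1.591.
Total gain g = 1 − 1/A = 1 − 1/1.591 = 0.3715.
Known gains sum to 0.303 − 0.014 − 0.0672 = 0.2218.
g_ice = 0.3715 − 0.2218 = 0.15.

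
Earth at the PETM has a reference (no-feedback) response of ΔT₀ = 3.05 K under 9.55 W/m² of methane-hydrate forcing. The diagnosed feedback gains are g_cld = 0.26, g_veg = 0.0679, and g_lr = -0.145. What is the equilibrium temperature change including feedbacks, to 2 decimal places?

Total gain g = 0.26 + 0.0679 − 0.145 = 0.1829.
Amplification A = 1/(1 − 0.1829) = 1.224.
ΔT = 3.05 × 1.224 = 3.73 K.

3.73 K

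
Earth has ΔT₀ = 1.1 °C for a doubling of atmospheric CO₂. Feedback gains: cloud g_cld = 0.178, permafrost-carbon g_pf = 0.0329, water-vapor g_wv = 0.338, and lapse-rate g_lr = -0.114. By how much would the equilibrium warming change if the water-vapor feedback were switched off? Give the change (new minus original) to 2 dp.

-0.73 °C

Original: g = 0.4349, ΔT = 1.1/(1−0.4349) = 1.9466 °C.
Without water-vapor: g' = 0.0969, ΔT' = 1.1/(1−0.0969) = 1.2180 °C.
Change = 1.2180 − 1.9466 = -0.73 °C.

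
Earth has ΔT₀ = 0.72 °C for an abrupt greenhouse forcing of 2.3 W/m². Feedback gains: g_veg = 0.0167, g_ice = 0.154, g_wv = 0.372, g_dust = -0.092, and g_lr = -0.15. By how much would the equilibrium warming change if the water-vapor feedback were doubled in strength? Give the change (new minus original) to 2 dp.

1.17 °C

Original: g = 0.3007, ΔT = 0.72/(1−0.3007) = 1.0296 °C.
With doubled water-vapor: g' = 0.6727, ΔT' = 0.72/(1−0.6727) = 2.1998 °C.
Change = 2.1998 − 1.0296 = 1.17 °C.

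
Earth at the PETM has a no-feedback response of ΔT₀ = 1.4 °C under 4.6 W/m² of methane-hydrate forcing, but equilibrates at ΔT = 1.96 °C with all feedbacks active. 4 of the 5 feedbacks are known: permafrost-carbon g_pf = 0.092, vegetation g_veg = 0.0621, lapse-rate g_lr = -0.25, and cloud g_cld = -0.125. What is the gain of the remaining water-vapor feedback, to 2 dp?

0.51

Amplification A = ΔT/ΔT₀ = 1.96/1.4 = 1.4.
Total gain g = 1 − 1/A = 1 − 1/1.4 = 0.2857.
Known gains sum to 0.092 + 0.0621 − 0.25 − 0.125 = -0.2209.
g_wv = 0.2857 + 0.2209 = 0.51.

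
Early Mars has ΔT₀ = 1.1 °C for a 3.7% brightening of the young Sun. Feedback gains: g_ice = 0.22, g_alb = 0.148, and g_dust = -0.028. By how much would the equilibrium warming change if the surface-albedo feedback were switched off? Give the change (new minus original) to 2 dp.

-0.31 °C

Original: g = 0.34, ΔT = 1.1/(1−0.34) = 1.6667 °C.
Without surface-albedo: g' = 0.192, ΔT' = 1.1/(1−0.192) = 1.3614 °C.
Change = 1.3614 − 1.6667 = -0.31 °C.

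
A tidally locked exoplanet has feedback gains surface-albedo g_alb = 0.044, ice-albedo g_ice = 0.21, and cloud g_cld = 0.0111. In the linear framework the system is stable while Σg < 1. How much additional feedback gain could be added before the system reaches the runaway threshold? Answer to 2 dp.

Current total gain = 0.044 + 0.21 + 0.0111 = 0.2651.
Margin to runaway = 1 − 0.2651 = 0.73.

0.73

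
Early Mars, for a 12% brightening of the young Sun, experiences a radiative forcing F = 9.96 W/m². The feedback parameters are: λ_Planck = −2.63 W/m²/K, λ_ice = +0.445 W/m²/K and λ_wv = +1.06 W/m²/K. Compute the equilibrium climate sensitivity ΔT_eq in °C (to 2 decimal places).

8.85 °C

Net feedback parameter λ = (−2.63) + (+0.445) + (+1.06) = -1.125 W/m²/K.
ΔT = −F/λ = −9.96/(-1.125) = 8.85 °C.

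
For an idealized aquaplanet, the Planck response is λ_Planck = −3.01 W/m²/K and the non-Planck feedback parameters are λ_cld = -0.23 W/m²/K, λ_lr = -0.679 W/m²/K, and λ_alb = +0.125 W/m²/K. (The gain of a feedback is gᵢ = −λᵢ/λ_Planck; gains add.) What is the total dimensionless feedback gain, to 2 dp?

Convert to gains: g_cld = -0.23/3.01 = -0.07641; g_lr = -0.679/3.01 = -0.2256; g_alb = 0.125/3.01 = 0.04153.
Total gain g = -0.26048.

-0.26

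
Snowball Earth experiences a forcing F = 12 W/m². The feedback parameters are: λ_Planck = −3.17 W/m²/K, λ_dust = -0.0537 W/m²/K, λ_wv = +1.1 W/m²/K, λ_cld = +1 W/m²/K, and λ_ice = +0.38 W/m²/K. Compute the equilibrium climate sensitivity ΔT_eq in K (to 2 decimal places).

Net feedback parameter λ = (−3.17) + (-0.0537) + (+1.1) + (+1) + (+0.38) = -0.7437 W/m²/K.
ΔT = −F/λ = −12/(-0.7437) = 16.14 K.

16.14 K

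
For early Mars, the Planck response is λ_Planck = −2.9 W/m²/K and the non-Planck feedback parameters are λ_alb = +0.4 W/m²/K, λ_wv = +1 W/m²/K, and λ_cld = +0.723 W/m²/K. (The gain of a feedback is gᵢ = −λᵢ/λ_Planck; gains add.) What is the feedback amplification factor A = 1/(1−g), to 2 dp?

3.73

Convert to gains: g_alb = 0.4/2.9 = 0.1379; g_wv = 1/2.9 = 0.3448; g_cld = 0.723/2.9 = 0.2493.
Total gain g = 0.732.
A = 1/(1 − 0.732) = 3.73.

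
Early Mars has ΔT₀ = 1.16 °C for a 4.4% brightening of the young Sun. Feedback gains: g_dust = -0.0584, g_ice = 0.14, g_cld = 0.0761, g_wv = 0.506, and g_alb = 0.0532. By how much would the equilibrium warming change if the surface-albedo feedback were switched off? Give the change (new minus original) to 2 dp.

-0.65 °C

Original: g = 0.7169, ΔT = 1.16/(1−0.7169) = 4.0975 °C.
Without surface-albedo: g' = 0.6637, ΔT' = 1.16/(1−0.6637) = 3.4493 °C.
Change = 3.4493 − 4.0975 = -0.65 °C.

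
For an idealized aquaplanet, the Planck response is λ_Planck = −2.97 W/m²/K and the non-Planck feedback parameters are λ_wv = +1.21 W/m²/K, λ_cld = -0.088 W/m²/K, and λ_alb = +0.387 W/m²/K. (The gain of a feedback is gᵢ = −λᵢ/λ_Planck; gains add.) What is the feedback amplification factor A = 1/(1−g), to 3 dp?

Convert to gains: g_wv = 1.21/2.97 = 0.4074; g_cld = -0.088/2.97 = -0.02963; g_alb = 0.387/2.97 = 0.1303.
Total gain g = 0.50807.
A = 1/(1 − 0.50807) = 2.033.

2.033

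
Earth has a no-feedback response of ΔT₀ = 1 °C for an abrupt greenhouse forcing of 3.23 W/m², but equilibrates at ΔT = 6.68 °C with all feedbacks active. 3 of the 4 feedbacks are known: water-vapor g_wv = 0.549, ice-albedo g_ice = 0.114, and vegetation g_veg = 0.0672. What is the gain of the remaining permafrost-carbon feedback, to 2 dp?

0.12

Amplification A = ΔT/ΔT₀ = 6.68/1 = 6.68.
Total gain g = 1 − 1/A = 1 − 1/6.68 = 0.8503.
Known gains sum to 0.549 + 0.114 + 0.0672 = 0.7302.
g_pf = 0.8503 − 0.7302 = 0.12.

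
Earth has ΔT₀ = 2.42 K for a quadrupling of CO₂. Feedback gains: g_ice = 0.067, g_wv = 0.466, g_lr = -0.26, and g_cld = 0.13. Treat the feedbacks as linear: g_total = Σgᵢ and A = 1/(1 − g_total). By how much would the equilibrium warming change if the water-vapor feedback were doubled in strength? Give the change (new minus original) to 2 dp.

14.42 K

Original: g = 0.403, ΔT = 2.42/(1−0.403) = 4.0536 K.
With doubled water-vapor: g' = 0.869, ΔT' = 2.42/(1−0.869) = 18.4733 K.
Change = 18.4733 − 4.0536 = 14.42 K.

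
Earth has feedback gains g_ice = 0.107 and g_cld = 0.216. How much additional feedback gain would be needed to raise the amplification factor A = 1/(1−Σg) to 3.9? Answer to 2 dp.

Current total gain = 0.323.
Target gain for A = 3.9: g* = 1 − 1/3.9 = 0.7436.
Additional gain needed = 0.7436 − 0.323 = 0.42.

0.42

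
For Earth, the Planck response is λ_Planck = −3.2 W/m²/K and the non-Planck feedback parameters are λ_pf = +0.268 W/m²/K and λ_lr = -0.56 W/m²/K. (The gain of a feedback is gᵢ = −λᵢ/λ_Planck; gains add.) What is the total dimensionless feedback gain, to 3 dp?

-0.091

Convert to gains: g_pf = 0.268/3.2 = 0.08375; g_lr = -0.56/3.2 = -0.175.
Total gain g = -0.09125.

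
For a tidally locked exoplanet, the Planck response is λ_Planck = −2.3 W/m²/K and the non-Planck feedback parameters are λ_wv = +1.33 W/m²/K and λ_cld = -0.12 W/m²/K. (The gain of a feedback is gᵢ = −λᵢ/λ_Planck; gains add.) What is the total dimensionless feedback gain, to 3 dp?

0.526

Convert to gains: g_wv = 1.33/2.3 = 0.5783; g_cld = -0.12/2.3 = -0.05217.
Total gain g = 0.52613.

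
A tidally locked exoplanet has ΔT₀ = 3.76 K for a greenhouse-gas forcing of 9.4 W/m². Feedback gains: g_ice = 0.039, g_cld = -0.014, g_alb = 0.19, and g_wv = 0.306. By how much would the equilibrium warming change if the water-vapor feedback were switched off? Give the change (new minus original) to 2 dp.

-3.06 K

Original: g = 0.521, ΔT = 3.76/(1−0.521) = 7.8497 K.
Without water-vapor: g' = 0.215, ΔT' = 3.76/(1−0.215) = 4.7898 K.
Change = 4.7898 − 7.8497 = -3.06 K.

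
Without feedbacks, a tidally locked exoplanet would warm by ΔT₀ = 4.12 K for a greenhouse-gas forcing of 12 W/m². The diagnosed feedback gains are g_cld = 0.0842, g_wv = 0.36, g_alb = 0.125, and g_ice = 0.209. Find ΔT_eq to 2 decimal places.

18.58 K

Total gain g = 0.0842 + 0.36 + 0.125 + 0.209 = 0.7782.
Amplification A = 1/(1 − 0.7782) = 4.509.
ΔT = 4.12 × 4.509 = 18.58 K.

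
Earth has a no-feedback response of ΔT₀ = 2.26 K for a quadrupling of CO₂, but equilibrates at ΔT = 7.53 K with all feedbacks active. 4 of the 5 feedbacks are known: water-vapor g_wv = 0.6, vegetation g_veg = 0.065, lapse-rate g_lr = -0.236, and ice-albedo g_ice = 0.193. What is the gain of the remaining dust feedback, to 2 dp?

0.08

Amplification A = ΔT/ΔT₀ = 7.53/2.26 = 3.332.
Total gain g = 1 − 1/A = 1 − 1/3.332 = 0.6999.
Known gains sum to 0.6 + 0.065 − 0.236 + 0.193 = 0.622.
g_dust = 0.6999 − 0.622 = 0.08.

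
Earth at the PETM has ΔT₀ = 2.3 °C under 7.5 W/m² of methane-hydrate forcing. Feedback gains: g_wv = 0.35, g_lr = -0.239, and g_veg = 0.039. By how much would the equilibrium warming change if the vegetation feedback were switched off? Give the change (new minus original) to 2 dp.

-0.12 °C

Original: g = 0.15, ΔT = 2.3/(1−0.15) = 2.7059 °C.
Without vegetation: g' = 0.111, ΔT' = 2.3/(1−0.111) = 2.5872 °C.
Change = 2.5872 − 2.7059 = -0.12 °C.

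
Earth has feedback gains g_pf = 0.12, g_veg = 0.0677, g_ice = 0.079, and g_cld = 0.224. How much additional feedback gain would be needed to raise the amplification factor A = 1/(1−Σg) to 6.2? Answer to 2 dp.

0.35

Current total gain = 0.4907.
Target gain for A = 6.2: g* = 1 − 1/6.2 = 0.8387.
Additional gain needed = 0.8387 − 0.4907 = 0.35.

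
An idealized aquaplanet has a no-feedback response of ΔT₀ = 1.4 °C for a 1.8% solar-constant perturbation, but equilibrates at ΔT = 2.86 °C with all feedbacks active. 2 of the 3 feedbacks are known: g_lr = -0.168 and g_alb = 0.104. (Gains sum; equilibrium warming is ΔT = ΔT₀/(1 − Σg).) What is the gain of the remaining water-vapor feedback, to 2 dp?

Amplification A = ΔT/ΔT₀ = 2.86/1.4 = 2.043.
Total gain g = 1 − 1/A = 1 − 1/2.043 = 0.5105.
Known gains sum to -0.168 + 0.104 = -0.064.
g_wv = 0.5105 + 0.064 = 0.57.

0.57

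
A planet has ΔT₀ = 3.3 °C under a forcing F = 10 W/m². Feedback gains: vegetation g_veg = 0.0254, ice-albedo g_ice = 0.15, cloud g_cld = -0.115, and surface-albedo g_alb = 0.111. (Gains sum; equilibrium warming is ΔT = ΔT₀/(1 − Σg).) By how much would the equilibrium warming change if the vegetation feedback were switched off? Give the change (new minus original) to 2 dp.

-0.12 °C

Original: g = 0.1714, ΔT = 3.3/(1−0.1714) = 3.9826 °C.
Without vegetation: g' = 0.146, ΔT' = 3.3/(1−0.146) = 3.8642 °C.
Change = 3.8642 − 3.9826 = -0.12 °C.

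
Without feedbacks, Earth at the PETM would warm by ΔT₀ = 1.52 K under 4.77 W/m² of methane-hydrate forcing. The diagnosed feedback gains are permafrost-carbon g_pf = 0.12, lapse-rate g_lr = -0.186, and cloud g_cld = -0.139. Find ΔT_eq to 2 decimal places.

Total gain g = 0.12 − 0.186 − 0.139 = -0.205.
Amplification A = 1/(1 + 0.205) = 0.8299.
ΔT = 1.52 × 0.8299 = 1.26 K.

1.26 K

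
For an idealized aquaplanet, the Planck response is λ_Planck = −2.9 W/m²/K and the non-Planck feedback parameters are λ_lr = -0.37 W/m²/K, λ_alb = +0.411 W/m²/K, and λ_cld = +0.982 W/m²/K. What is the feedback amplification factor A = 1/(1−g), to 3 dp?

1.545

Convert to gains: g_lr = -0.37/2.9 = -0.1276; g_alb = 0.411/2.9 = 0.1417; g_cld = 0.982/2.9 = 0.3386.
Total gain g = 0.3527.
A = 1/(1 − 0.3527) = 1.545.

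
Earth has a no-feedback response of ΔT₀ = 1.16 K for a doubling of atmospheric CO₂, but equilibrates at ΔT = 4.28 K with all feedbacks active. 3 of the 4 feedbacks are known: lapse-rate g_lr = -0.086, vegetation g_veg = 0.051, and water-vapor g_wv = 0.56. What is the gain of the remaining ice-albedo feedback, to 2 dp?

Amplification A = ΔT/ΔT₀ = 4.28/1.16 = 3.69.
Total gain g = 1 − 1/A = 1 − 1/3.69 = 0.729.
Known gains sum to -0.086 + 0.051 + 0.56 = 0.525.
g_ice = 0.729 − 0.525 = 0.20.

0.20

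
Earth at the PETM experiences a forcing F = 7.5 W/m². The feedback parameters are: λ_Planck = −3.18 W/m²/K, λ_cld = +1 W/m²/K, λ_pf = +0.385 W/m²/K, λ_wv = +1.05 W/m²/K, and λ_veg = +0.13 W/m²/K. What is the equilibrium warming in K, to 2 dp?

Net feedback parameter λ = (−3.18) + (+1) + (+0.385) + (+1.05) + (+0.13) = -0.615 W/m²/K.
ΔT = −F/λ = −7.5/(-0.615) = 12.20 K.

12.20 K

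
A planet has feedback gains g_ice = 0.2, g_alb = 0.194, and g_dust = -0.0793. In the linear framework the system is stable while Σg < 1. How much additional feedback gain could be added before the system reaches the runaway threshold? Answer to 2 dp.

0.69

Current total gain = 0.2 + 0.194 − 0.0793 = 0.3147.
Margin to runaway = 1 − 0.3147 = 0.69.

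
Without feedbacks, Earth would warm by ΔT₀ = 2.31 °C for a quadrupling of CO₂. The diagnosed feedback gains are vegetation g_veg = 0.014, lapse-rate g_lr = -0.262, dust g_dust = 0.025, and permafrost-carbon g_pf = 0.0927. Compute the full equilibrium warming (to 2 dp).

2.04 °C

Total gain g = 0.014 − 0.262 + 0.025 + 0.0927 = -0.1303.
Amplification A = 1/(1 + 0.1303) = 0.8847.
ΔT = 2.31 × 0.8847 = 2.04 °C.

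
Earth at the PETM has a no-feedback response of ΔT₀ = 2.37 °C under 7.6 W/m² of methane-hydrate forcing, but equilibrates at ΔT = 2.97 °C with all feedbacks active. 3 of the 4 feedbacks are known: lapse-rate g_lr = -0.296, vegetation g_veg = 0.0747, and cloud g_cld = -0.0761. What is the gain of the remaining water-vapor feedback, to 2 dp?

0.50

Amplification A = ΔT/ΔT₀ = 2.97/2.37 = 1.253.
Total gain g = 1 − 1/A = 1 − 1/1.253 = 0.2019.
Known gains sum to -0.296 + 0.0747 − 0.0761 = -0.2974.
g_wv = 0.2019 + 0.2974 = 0.50.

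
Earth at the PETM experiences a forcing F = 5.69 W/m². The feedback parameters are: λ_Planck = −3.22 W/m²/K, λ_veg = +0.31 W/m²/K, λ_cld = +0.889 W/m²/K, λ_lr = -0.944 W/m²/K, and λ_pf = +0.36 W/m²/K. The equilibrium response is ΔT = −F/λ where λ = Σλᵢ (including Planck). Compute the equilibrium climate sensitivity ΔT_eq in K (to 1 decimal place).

Net feedback parameter λ = (−3.22) + (+0.31) + (+0.889) + (-0.944) + (+0.36) = -2.605 W/m²/K.
ΔT = −F/λ = −5.69/(-2.605) = 2.2 K.

2.2 K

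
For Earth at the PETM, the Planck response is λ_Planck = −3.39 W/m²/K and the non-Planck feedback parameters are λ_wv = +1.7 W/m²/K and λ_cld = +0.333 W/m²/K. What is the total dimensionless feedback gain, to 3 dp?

0.600

Convert to gains: g_wv = 1.7/3.39 = 0.5015; g_cld = 0.333/3.39 = 0.09823.
Total gain g = 0.59973.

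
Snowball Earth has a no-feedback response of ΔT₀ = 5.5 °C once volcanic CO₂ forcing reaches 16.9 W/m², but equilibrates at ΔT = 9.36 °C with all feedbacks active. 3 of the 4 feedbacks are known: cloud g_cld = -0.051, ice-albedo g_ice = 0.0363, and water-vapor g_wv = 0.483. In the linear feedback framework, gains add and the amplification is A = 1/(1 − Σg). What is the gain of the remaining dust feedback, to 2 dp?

Amplification A = ΔT/ΔT₀ = 9.36/5.5 = 1.702.
Total gain g = 1 − 1/A = 1 − 1/1.702 = 0.4125.
Known gains sum to -0.051 + 0.0363 + 0.483 = 0.4683.
g_dust = 0.4125 − 0.4683 = -0.06.

-0.06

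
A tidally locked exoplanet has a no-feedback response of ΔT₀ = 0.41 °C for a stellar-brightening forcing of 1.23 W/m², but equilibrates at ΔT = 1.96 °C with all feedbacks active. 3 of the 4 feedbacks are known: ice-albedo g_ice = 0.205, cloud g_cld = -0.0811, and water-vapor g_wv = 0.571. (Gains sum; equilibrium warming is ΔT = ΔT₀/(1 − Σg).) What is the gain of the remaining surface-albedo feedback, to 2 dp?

Amplification A = ΔT/ΔT₀ = 1.96/0.41 = 4.78.
Total gain g = 1 − 1/A = 1 − 1/4.78 = 0.7908.
Known gains sum to 0.205 − 0.0811 + 0.571 = 0.6949.
g_alb = 0.7908 − 0.6949 = 0.10.

0.10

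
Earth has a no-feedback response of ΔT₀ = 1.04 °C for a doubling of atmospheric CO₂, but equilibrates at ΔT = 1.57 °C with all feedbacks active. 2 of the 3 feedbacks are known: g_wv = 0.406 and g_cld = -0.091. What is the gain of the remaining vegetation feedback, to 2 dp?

0.02

Amplification A = ΔT/ΔT₀ = 1.57/1.04 = 1.51.
Total gain g = 1 − 1/A = 1 − 1/1.51 = 0.3377.
Known gains sum to 0.406 − 0.091 = 0.315.
g_veg = 0.3377 − 0.315 = 0.02.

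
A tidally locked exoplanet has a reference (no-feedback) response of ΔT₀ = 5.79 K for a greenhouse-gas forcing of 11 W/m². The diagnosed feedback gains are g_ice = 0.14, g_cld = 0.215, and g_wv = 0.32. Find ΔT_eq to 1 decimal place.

Total gain g = 0.14 + 0.215 + 0.32 = 0.675.
Amplification A = 1/(1 − 0.675) = 3.077.
ΔT = 5.79 × 3.077 = 17.8 K.

17.8 K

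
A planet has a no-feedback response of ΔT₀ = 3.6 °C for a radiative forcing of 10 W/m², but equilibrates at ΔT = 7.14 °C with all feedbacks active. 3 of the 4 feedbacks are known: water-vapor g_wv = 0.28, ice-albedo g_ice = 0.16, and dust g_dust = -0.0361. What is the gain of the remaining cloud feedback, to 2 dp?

Amplification A = ΔT/ΔT₀ = 7.14/3.6 = 1.983.
Total gain g = 1 − 1/A = 1 − 1/1.983 = 0.4957.
Known gains sum to 0.28 + 0.16 − 0.0361 = 0.4039.
g_cld = 0.4957 − 0.4039 = 0.09.

0.09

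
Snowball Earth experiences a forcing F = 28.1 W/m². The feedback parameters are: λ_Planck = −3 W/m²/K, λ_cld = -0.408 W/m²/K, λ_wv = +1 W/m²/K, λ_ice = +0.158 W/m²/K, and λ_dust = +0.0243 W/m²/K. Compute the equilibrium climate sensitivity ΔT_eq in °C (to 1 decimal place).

Net feedback parameter λ = (−3) + (-0.408) + (+1) + (+0.158) + (+0.0243) = -2.2257 W/m²/K.
ΔT = −F/λ = −28.1/(-2.2257) = 12.6 °C.

12.6 °C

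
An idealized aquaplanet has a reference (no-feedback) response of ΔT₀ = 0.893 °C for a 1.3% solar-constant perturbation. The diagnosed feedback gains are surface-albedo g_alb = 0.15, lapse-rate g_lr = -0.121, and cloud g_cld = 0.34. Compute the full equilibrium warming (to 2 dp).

Total gain g = 0.15 − 0.121 + 0.34 = 0.369.
Amplification A = 1/(1 − 0.369) = 1.585.
ΔT = 0.893 × 1.585 = 1.42 °C.

1.42 °C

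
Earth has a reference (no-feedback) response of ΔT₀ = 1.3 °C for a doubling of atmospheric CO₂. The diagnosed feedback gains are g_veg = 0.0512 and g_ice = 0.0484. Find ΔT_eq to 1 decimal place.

Total gain g = 0.0512 + 0.0484 = 0.0996.
Amplification A = 1/(1 − 0.0996) = 1.111.
ΔT = 1.3 × 1.111 = 1.4 °C.

1.4 °C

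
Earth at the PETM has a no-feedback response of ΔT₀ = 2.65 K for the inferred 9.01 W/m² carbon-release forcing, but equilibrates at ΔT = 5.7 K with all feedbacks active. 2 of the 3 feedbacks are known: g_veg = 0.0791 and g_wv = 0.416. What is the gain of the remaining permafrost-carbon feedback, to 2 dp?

Amplification A = ΔT/ΔT₀ = 5.7/2.65 = 2.151.
Total gain g = 1 − 1/A = 1 − 1/2.151 = 0.5351.
Known gains sum to 0.0791 + 0.416 = 0.4951.
g_pf = 0.5351 − 0.4951 = 0.04.

0.04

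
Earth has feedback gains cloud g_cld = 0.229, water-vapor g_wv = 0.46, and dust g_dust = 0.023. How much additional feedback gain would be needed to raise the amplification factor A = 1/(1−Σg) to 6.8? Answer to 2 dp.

Current total gain = 0.712.
Target gain for A = 6.8: g* = 1 − 1/6.8 = 0.8529.
Additional gain needed = 0.8529 − 0.712 = 0.14.

0.14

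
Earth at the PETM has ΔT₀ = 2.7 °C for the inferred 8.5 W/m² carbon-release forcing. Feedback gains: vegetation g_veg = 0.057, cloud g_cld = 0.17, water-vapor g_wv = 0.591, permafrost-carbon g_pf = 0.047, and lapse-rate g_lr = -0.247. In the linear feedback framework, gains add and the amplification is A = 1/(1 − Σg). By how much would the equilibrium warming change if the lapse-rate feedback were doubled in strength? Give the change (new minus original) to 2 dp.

Original: g = 0.618, ΔT = 2.7/(1−0.618) = 7.0681 °C.
With doubled lapse-rate: g' = 0.371, ΔT' = 2.7/(1−0.371) = 4.2925 °C.
Change = 4.2925 − 7.0681 = -2.78 °C.

-2.78 °C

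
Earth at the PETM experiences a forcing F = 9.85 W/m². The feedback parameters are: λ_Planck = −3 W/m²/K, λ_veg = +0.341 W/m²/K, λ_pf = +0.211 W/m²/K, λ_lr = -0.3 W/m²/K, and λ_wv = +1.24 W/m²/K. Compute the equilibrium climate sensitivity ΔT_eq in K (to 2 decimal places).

6.53 K

Net feedback parameter λ = (−3) + (+0.341) + (+0.211) + (-0.3) + (+1.24) = -1.508 W/m²/K.
ΔT = −F/λ = −9.85/(-1.508) = 6.53 K.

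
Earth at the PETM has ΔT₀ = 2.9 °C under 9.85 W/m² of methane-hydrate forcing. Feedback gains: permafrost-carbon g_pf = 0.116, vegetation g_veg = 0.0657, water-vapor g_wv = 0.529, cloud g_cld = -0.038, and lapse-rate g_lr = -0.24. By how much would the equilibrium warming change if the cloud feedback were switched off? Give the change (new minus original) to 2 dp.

Original: g = 0.4327, ΔT = 2.9/(1−0.4327) = 5.1119 °C.
Without cloud: g' = 0.4707, ΔT' = 2.9/(1−0.4707) = 5.4789 °C.
Change = 5.4789 − 5.1119 = 0.37 °C.

0.37 °C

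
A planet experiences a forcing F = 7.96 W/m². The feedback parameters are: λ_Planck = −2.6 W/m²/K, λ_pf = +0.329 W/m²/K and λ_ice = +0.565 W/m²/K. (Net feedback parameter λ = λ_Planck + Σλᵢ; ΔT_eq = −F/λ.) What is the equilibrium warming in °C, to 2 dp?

4.67 °C

Net feedback parameter λ = (−2.6) + (+0.329) + (+0.565) = -1.706 W/m²/K.
ΔT = −F/λ = −7.96/(-1.706) = 4.67 °C.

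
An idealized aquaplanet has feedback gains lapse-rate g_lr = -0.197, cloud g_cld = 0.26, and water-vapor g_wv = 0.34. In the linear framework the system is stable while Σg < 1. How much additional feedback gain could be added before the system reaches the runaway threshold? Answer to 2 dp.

Current total gain = -0.197 + 0.26 + 0.34 = 0.403.
Margin to runaway = 1 − 0.403 = 0.60.

0.60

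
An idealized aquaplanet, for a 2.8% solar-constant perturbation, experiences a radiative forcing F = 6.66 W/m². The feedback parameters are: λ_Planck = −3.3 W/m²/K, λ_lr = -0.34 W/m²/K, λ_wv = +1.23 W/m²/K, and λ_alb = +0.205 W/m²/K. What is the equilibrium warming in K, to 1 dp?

Net feedback parameter λ = (−3.3) + (-0.34) + (+1.23) + (+0.205) = -2.205 W/m²/K.
ΔT = −F/λ = −6.66/(-2.205) = 3.0 K.

3.0 K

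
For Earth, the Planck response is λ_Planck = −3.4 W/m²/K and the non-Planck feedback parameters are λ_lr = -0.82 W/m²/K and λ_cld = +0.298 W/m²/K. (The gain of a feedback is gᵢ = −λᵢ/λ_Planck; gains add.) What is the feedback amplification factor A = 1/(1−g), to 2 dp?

Convert to gains: g_lr = -0.82/3.4 = -0.2412; g_cld = 0.298/3.4 = 0.08765.
Total gain g = -0.15355.
A = 1/(1 + 0.15355) = 0.87.

0.87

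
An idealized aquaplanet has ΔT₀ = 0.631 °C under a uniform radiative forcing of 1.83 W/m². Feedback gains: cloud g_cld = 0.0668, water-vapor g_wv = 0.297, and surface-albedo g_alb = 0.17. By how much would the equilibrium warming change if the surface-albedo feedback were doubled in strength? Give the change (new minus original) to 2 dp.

0.78 °C

Original: g = 0.5338, ΔT = 0.631/(1−0.5338) = 1.3535 °C.
With doubled surface-albedo: g' = 0.7038, ΔT' = 0.631/(1−0.7038) = 2.1303 °C.
Change = 2.1303 − 1.3535 = 0.78 °C.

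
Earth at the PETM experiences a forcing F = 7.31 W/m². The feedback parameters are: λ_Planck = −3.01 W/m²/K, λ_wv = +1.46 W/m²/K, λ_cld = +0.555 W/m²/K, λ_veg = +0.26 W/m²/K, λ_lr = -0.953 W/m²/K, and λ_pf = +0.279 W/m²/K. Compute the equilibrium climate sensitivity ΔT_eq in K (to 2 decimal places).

Net feedback parameter λ = (−3.01) + (+1.46) + (+0.555) + (+0.26) + (-0.953) + (+0.279) = -1.409 W/m²/K.
ΔT = −F/λ = −7.31/(-1.409) = 5.19 K.

5.19 K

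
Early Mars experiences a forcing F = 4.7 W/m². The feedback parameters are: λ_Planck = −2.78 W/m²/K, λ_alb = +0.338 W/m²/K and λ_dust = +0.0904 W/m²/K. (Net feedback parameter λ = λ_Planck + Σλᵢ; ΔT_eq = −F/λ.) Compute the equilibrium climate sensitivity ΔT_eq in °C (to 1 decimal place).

2.0 °C

Net feedback parameter λ = (−2.78) + (+0.338) + (+0.0904) = -2.3516 W/m²/K.
ΔT = −F/λ = −4.7/(-2.3516) = 2.0 °C.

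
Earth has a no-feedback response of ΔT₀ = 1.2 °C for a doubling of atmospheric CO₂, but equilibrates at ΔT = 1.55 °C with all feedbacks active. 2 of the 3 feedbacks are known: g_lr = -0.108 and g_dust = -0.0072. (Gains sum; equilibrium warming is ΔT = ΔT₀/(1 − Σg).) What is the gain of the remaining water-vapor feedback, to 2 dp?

Amplification A = ΔT/ΔT₀ = 1.55/1.2 = 1.292.
Total gain g = 1 − 1/A = 1 − 1/1.292 = 0.226.
Known gains sum to -0.108 − 0.0072 = -0.1152.
g_wv = 0.226 + 0.1152 = 0.34.

0.34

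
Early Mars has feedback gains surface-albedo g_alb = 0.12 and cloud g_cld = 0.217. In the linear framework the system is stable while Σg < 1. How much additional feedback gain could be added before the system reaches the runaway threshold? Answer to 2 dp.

0.66

Current total gain = 0.12 + 0.217 = 0.337.
Margin to runaway = 1 − 0.337 = 0.66.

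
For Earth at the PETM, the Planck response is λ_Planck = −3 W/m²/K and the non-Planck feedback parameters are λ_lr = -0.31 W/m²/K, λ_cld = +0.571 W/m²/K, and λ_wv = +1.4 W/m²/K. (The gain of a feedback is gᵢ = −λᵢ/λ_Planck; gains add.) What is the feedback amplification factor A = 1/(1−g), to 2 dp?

2.24

Convert to gains: g_lr = -0.31/3 = -0.1033; g_cld = 0.571/3 = 0.1903; g_wv = 1.4/3 = 0.4667.
Total gain g = 0.5537.
A = 1/(1 − 0.5537) = 2.24.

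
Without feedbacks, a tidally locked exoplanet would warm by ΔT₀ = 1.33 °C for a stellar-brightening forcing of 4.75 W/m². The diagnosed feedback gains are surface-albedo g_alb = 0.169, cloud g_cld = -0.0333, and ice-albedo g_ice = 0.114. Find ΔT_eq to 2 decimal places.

1.77 °C

Total gain g = 0.169 − 0.0333 + 0.114 = 0.2497.
Amplification A = 1/(1 − 0.2497) = 1.333.
ΔT = 1.33 × 1.333 = 1.77 °C.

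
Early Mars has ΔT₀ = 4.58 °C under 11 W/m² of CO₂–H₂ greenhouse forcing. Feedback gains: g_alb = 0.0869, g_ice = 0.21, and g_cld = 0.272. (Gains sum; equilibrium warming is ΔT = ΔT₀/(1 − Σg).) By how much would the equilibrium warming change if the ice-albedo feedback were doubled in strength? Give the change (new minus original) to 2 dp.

Original: g = 0.5689, ΔT = 4.58/(1−0.5689) = 10.6240 °C.
With doubled ice-albedo: g' = 0.7789, ΔT' = 4.58/(1−0.7789) = 20.7146 °C.
Change = 20.7146 − 10.6240 = 10.09 °C.

10.09 °C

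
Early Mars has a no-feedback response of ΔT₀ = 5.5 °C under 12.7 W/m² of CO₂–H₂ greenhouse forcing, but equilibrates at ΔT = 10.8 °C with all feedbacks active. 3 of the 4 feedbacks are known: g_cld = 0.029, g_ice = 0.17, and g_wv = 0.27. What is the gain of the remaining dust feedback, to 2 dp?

0.02

Amplification A = ΔT/ΔT₀ = 10.8/5.5 = 1.964.
Total gain g = 1 − 1/A = 1 − 1/1.964 = 0.4908.
Known gains sum to 0.029 + 0.17 + 0.27 = 0.469.
g_dust = 0.4908 − 0.469 = 0.02.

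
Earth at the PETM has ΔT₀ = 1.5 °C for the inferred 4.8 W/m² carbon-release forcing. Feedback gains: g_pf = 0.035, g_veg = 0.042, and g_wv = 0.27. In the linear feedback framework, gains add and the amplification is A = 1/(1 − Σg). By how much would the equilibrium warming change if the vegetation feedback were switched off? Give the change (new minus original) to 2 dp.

Original: g = 0.347, ΔT = 1.5/(1−0.347) = 2.2971 °C.
Without vegetation: g' = 0.305, ΔT' = 1.5/(1−0.305) = 2.1583 °C.
Change = 2.1583 − 2.2971 = -0.14 °C.

-0.14 °C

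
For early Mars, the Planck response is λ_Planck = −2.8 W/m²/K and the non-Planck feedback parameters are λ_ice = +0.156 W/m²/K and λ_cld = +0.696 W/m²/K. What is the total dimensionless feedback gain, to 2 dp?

Convert to gains: g_ice = 0.156/2.8 = 0.05571; g_cld = 0.696/2.8 = 0.2486.
Total gain g = 0.30431.

0.30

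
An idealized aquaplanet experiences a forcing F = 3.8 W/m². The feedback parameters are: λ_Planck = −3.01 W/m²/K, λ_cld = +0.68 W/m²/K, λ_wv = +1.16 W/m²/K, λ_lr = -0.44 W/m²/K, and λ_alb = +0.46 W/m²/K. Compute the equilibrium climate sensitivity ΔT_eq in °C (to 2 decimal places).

3.30 °C

Net feedback parameter λ = (−3.01) + (+0.68) + (+1.16) + (-0.44) + (+0.46) = -1.15 W/m²/K.
ΔT = −F/λ = −3.8/(-1.15) = 3.30 °C.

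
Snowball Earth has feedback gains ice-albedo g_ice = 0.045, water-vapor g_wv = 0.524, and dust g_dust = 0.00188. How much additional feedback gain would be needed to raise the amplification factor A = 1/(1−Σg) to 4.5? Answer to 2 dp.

Current total gain = 0.57088.
Target gain for A = 4.5: g* = 1 − 1/4.5 = 0.7778.
Additional gain needed = 0.7778 − 0.57088 = 0.21.

0.21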